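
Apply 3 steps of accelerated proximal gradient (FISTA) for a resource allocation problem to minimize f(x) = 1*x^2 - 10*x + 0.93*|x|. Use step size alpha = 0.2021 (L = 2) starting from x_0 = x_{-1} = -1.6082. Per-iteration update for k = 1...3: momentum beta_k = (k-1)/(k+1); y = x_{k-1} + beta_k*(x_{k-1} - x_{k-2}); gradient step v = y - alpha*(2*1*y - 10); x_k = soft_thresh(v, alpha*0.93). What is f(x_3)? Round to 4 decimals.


FISTA on f(x) = 1*x^2 - 10*x + 0.93*|x|
L = 2, alpha = 0.2021
Iteration 1: beta = 0.0, y = -1.6082 + 0.0*(-1.6082 + 1.6082) = -1.6082
  grad(y) = -13.2164, v = y - alpha*grad = 1.0628
  prox(v) = soft_thresh(1.0628, 0.188) = 0.8749
Iteration 2: beta = 0.3333, y = 0.8749 + 0.3333*(0.8749 + 1.6082) = 1.7026
  grad(y) = -6.5948, v = y - alpha*grad = 3.0354
  prox(v) = soft_thresh(3.0354, 0.188) = 2.8474
Iteration 3: beta = 0.5, y = 2.8474 + 0.5*(2.8474 - 0.8749) = 3.8337
  grad(y) = -2.3326, v = y - alpha*grad = 4.3051
  prox(v) = soft_thresh(4.3051, 0.188) = 4.1172
f(x_3) = 1*4.1172^2 - 10*4.1172 + 0.93*|4.1172| = -20.3916


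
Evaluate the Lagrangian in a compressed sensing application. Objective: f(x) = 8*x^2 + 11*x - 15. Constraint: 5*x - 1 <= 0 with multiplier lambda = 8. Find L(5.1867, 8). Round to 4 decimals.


Step 1: Evaluate f(x).
f(5.1867) = 8*5.1867^2 + 11*5.1867 - 15 = 257.2686
Step 2: Evaluate g(x).
g(5.1867) = 5*5.1867 - 1 = 24.9335
Step 3: Compute Lagrangian.
L = 257.2686 + 8*24.9335 = 456.7366


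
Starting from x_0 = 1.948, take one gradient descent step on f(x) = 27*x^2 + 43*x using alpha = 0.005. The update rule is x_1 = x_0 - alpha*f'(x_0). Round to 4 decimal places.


We compute the gradient at x_0 and apply the update.
f'(x) = 54*x + 43
f'(1.948) = 54*1.948 + 43 = 148.192
x_1 = 1.948 - 0.005*148.192 = 1.207


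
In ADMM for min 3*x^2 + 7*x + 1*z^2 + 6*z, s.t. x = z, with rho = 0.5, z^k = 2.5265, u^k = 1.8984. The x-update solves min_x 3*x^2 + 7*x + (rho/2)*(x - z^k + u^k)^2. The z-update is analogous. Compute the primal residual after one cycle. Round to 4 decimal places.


ADMM iteration with rho = 0.5, z^k = 2.5265, u^k = 1.8984
Step 1: x-update.
Minimize 3*x^2 + 7*x + (0.5/2)*(x - 2.5265 + 1.8984)^2
FOC: (2*3 + 0.5)*x = -7 + 0.5*(2.5265 - 1.8984)
x^{k+1} = -1.0286
Step 2: z-update.
Minimize 1*z^2 + 6*z + (0.5/2)*(-1.0286 - z + 1.8984)^2
FOC: (2*1 + 0.5)*z = -6 + 0.5*(-1.0286 + 1.8984)
z^{k+1} = -2.226
Step 3: u-update.
u^{k+1} = 1.8984 - 1.0286 + 2.226 = 3.0958
Step 4: Primal residual = |-1.0286 + 2.226| = 1.1974


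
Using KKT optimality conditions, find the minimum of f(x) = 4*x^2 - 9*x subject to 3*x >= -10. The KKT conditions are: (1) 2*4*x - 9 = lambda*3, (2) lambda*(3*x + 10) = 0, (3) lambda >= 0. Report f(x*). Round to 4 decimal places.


Step 1: Try lambda = 0 (constraint inactive).
Stationarity: 2*4*x - 9 = 0
x* = 9/(2*4) = 1.125
Check constraint: 3*1.125 = 3.375 >= -10 -- satisfied.
Step 2: Compute optimal value.
f(x*) = 4*1.125^2 - 9*1.125 = -5.0625


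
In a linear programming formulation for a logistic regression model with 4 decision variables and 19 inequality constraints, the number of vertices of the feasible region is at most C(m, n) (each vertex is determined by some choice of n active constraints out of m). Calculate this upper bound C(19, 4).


Each vertex corresponds to some choice of n active constraints out of m, so the number of vertices is at most C(m, n) = m! / (n!(m-n)!).
m = 19, n = 4
Numerator: 19 * 18 * 17 * 16
Denominator: 4! = 24
C(19, 4) = 3876


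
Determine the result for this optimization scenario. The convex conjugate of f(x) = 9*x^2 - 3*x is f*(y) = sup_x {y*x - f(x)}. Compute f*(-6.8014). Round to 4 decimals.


f*(y) = sup_x {y*x - a*x^2 - b*x} = sup_x {(y-b)*x - a*x^2}
FOC: (y - b) - 2a*x = 0 => x* = (y - b)/(2a)
x* = (-6.8014 + 3)/(2*9) = -0.2112
f*(-6.8014) = (y-b)^2/(4a) = (-6.8014 + 3)^2/(4*9)
= 14.4506/36 = 0.4014


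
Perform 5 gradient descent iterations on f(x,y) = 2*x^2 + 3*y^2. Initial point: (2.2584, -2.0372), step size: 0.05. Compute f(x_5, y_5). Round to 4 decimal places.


Gradient descent on f(x,y) = 2*x^2 + 3*y^2.
Starting point: (2.2584, -2.0372), alpha = 0.05
Step 1: grad_x = 2*2*2.2584 = 9.0336, grad_y = 2*3*-2.0372 = -12.2232
  x_1 = 2.2584 - 0.05*9.0336 = 1.8067
  y_1 = -2.0372 - 0.05*-12.2232 = -1.426
Step 2: grad_x = 2*2*1.8067 = 7.2269, grad_y = 2*3*-1.426 = -8.5562
  x_2 = 1.8067 - 0.05*7.2269 = 1.4454
  y_2 = -1.426 - 0.05*-8.5562 = -0.9982
Step 3: grad_x = 2*2*1.4454 = 5.7815, grad_y = 2*3*-0.9982 = -5.9894
  x_3 = 1.4454 - 0.05*5.7815 = 1.1563
  y_3 = -0.9982 - 0.05*-5.9894 = -0.6988
Step 4: grad_x = 2*2*1.1563 = 4.6252, grad_y = 2*3*-0.6988 = -4.1926
  x_4 = 1.1563 - 0.05*4.6252 = 0.925
  y_4 = -0.6988 - 0.05*-4.1926 = -0.4891
Step 5: grad_x = 2*2*0.925 = 3.7002, grad_y = 2*3*-0.4891 = -2.9348
  x_5 = 0.925 - 0.05*3.7002 = 0.74
  y_5 = -0.4891 - 0.05*-2.9348 = -0.3424
f(0.74, -0.3424) = 2*0.74^2 + 3*(-0.3424)^2 = 1.447


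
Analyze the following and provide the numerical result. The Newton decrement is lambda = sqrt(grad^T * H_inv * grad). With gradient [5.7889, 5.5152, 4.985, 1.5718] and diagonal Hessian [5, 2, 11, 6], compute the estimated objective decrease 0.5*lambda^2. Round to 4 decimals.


Step 1: H is diagonal, so H^(-1) * g = [1.1578, 2.7576, 0.4532, 0.262].
Step 2: g^T H^(-1) g = sum_i g_i^2 / H_ii
  = (5.7889)^2/5 + (5.5152)^2/2 + (4.985)^2/11 + (1.5718)^2/6
  = 6.7023 + 15.2087 + 2.2591 + 0.4118 = 24.5819
Step 3: Objective decrease = 0.5 * g^T H^(-1) g = 12.2909


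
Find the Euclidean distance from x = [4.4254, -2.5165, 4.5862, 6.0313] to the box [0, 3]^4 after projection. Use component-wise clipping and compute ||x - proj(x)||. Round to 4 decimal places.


Project each component onto [0, 3].
clip(4.4254) = 3.0, clip(-2.5165) = 0.0, clip(4.5862) = 3.0, clip(6.0313) = 3.0
Projection = [3.0, 0.0, 3.0, 3.0]
Squared diffs: [2.0318, 6.3328, 2.516, 9.1888]
Distance = sqrt(20.0694) = 4.4799


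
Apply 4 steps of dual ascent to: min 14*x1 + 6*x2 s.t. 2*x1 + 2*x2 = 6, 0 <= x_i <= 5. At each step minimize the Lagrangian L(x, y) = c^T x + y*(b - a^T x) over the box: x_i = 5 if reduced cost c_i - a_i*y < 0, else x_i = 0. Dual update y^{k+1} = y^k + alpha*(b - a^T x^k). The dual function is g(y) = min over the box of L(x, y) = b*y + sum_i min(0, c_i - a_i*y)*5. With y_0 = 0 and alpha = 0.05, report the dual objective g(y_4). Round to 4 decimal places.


Dual ascent for LP: min 14*x1 + 6*x2, 2*x1 + 2*x2 = 6, 0 <= x_i <= 5
Step 1: y^k = 0.0, reduced costs: (14.0, 6.0)
  x^k = (0.0, 0.0), subgradient = b - a^T x = 6.0
  y^{k+1} = 0.0 + 0.05*6.0 = 0.3
Step 2: y^k = 0.3, reduced costs: (13.4, 5.4)
  x^k = (0.0, 0.0), subgradient = b - a^T x = 6.0
  y^{k+1} = 0.3 + 0.05*6.0 = 0.6
Step 3: y^k = 0.6, reduced costs: (12.8, 4.8)
  x^k = (0.0, 0.0), subgradient = b - a^T x = 6.0
  y^{k+1} = 0.6 + 0.05*6.0 = 0.9
Step 4: y^k = 0.9, reduced costs: (12.2, 4.2)
  x^k = (0.0, 0.0), subgradient = b - a^T x = 6.0
  y^{k+1} = 0.9 + 0.05*6.0 = 1.2
Dual objective at y_4 = 1.2: reduced costs (11.6, 3.6), box minimizer x = (0.0, 0.0)
g(y_4) = b*y + (c1 - a1*y)*x1 + (c2 - a2*y)*x2 = 6*1.2 + 11.6*0.0 + 3.6*0.0 = 7.2 + 0.0 + 0.0 = 7.2


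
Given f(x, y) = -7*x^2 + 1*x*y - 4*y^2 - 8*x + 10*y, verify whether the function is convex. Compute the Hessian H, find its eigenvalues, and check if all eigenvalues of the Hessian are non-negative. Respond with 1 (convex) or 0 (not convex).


The Hessian of f(x,y) = -7*x^2 + 1*x*y - 4*y^2 - 8*x + 10*y is:
H = [[-14, 1], [1, -8]]
Trace = -14 - 8 = -22
Determinant = -14*-8 - (1)^2 = 111
Discriminant = (-22)^2 - 4*111 = 40.0
Eigenvalues: lambda_1 = -14.1623, lambda_2 = -7.8377
The function is not convex.

0


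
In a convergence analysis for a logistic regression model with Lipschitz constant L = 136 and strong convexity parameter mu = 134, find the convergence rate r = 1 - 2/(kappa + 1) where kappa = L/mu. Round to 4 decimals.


Step 1: Compute the condition number.
kappa = L/mu = 136/134 = 1.0149
Step 2: Compute the convergence rate.
r = 1 - 2/(kappa + 1) = 1 - 2*mu/(L + mu) = (L - mu)/(L + mu) = 2/270 = 0.0074


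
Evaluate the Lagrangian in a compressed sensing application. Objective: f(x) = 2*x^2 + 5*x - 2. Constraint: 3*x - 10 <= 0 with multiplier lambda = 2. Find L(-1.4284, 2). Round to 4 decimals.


Step 1: Evaluate f(x).
f(-1.4284) = 2*(-1.4284)^2 + 5*(-1.4284) - 2 = -5.0613
Step 2: Evaluate g(x).
g(-1.4284) = 3*-1.4284 - 10 = -14.2852
Step 3: Compute Lagrangian.
L = -5.0613 + 2*-14.2852 = -33.6317


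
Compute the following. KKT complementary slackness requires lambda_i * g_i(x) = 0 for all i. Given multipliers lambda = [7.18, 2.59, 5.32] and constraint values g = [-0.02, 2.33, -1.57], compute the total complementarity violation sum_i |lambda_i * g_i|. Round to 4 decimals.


KKT complementary slackness check:
lambda_1 * g_1 = 7.18 * -0.02 = -0.1436
lambda_2 * g_2 = 2.59 * 2.33 = 6.0347
lambda_3 * g_3 = 5.32 * -1.57 = -8.3524
Total violation = 0.1436 + 6.0347 + 8.3524 = 14.5307


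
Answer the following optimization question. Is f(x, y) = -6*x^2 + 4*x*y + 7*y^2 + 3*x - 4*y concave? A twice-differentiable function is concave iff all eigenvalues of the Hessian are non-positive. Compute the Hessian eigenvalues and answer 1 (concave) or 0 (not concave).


The Hessian of f(x,y) = -6*x^2 + 4*x*y + 7*y^2 + 3*x - 4*y is:
H = [[-12, 4], [4, 14]]
Trace = -12 + 14 = 2
Determinant = -12*14 - (4)^2 = -184
Discriminant = (2)^2 - 4*-184 = 740.0
Eigenvalues: lambda_1 = -12.6015, lambda_2 = 14.6015
The function is not concave.

0


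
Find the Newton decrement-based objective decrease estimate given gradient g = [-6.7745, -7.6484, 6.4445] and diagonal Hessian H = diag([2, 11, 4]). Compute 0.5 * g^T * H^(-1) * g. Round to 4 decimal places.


Step 1: H is diagonal, so H^(-1) * g = [-3.3873, -0.6953, 1.6111].
Step 2: g^T H^(-1) g = sum_i g_i^2 / H_ii
  = (-6.7745)^2/2 + (-7.6484)^2/11 + (6.4445)^2/4
  = 22.9469 + 5.318 + 10.3829 = 38.6478
Step 3: Objective decrease = 0.5 * g^T H^(-1) g = 19.3239


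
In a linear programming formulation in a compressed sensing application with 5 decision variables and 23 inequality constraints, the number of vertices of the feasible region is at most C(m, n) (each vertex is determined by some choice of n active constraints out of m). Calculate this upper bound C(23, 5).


Each vertex corresponds to some choice of n active constraints out of m, so the number of vertices is at most C(m, n) = m! / (n!(m-n)!).
m = 23, n = 5
Numerator: 23 * 22 * 21 * 20 * 19
Denominator: 5! = 120
C(23, 5) = 33649


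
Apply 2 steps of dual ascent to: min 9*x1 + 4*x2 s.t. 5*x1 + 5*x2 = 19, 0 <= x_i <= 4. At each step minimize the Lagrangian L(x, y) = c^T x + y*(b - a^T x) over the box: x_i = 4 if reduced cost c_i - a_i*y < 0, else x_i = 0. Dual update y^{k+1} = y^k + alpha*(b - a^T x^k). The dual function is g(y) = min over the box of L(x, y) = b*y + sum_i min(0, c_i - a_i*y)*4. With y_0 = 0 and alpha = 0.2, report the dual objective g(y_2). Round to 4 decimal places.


Dual ascent for LP: min 9*x1 + 4*x2, 5*x1 + 5*x2 = 19, 0 <= x_i <= 4
Step 1: y^k = 0.0, reduced costs: (9.0, 4.0)
  x^k = (0.0, 0.0), subgradient = b - a^T x = 19.0
  y^{k+1} = 0.0 + 0.2*19.0 = 3.8
Step 2: y^k = 3.8, reduced costs: (-10.0, -15.0)
  x^k = (4.0, 4.0), subgradient = b - a^T x = -21.0
  y^{k+1} = 3.8 + 0.2*-21.0 = -0.4
Dual objective at y_2 = -0.4: reduced costs (11.0, 6.0), box minimizer x = (0.0, 0.0)
g(y_2) = b*y + (c1 - a1*y)*x1 + (c2 - a2*y)*x2 = 19*(-0.4) + 11.0*0.0 + 6.0*0.0 = -7.6 + 0.0 + 0.0 = -7.6


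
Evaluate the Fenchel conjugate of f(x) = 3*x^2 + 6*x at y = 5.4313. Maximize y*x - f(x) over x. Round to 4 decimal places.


f*(y) = sup_x {y*x - a*x^2 - b*x} = sup_x {(y-b)*x - a*x^2}
FOC: (y - b) - 2a*x = 0 => x* = (y - b)/(2a)
x* = (5.4313 - 6)/(2*3) = -0.0948
f*(5.4313) = (y-b)^2/(4a) = (5.4313 - 6)^2/(4*3)
= 0.3234/12 = 0.027


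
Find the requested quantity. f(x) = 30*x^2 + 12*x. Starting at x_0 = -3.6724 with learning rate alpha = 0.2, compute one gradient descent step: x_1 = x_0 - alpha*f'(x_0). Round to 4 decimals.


We compute the gradient at x_0 and apply the update.
f'(x) = 60*x + 12
f'(-3.6724) = 60*-3.6724 + 12 = -208.344
x_1 = -3.6724 - 0.2*-208.344 = 37.9964


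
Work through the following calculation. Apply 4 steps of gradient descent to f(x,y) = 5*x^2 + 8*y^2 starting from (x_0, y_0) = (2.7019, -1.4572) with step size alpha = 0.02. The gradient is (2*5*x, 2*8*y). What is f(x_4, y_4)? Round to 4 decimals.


Gradient descent on f(x,y) = 5*x^2 + 8*y^2.
Starting point: (2.7019, -1.4572), alpha = 0.02
Step 1: grad_x = 2*5*2.7019 = 27.019, grad_y = 2*8*-1.4572 = -23.3152
  x_1 = 2.7019 - 0.02*27.019 = 2.1615
  y_1 = -1.4572 - 0.02*-23.3152 = -0.9909
Step 2: grad_x = 2*5*2.1615 = 21.6152, grad_y = 2*8*-0.9909 = -15.8543
  x_2 = 2.1615 - 0.02*21.6152 = 1.7292
  y_2 = -0.9909 - 0.02*-15.8543 = -0.6738
Step 3: grad_x = 2*5*1.7292 = 17.2922, grad_y = 2*8*-0.6738 = -10.7809
  x_3 = 1.7292 - 0.02*17.2922 = 1.3834
  y_3 = -0.6738 - 0.02*-10.7809 = -0.4582
Step 4: grad_x = 2*5*1.3834 = 13.8337, grad_y = 2*8*-0.4582 = -7.331
  x_4 = 1.3834 - 0.02*13.8337 = 1.1067
  y_4 = -0.4582 - 0.02*-7.331 = -0.3116
f(1.1067, -0.3116) = 5*1.1067^2 + 8*(-0.3116)^2 = 6.9005


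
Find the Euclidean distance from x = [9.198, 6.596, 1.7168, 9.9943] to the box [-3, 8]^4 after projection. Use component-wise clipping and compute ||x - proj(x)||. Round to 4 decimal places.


Project each component onto [-3, 8].
clip(9.198) = 8.0, clip(6.596) = 6.596, clip(1.7168) = 1.7168, clip(9.9943) = 8.0
Projection = [8.0, 6.596, 1.7168, 8.0]
Squared diffs: [1.4352, 0.0, 0.0, 3.9772]
Distance = sqrt(5.4124) = 2.3265


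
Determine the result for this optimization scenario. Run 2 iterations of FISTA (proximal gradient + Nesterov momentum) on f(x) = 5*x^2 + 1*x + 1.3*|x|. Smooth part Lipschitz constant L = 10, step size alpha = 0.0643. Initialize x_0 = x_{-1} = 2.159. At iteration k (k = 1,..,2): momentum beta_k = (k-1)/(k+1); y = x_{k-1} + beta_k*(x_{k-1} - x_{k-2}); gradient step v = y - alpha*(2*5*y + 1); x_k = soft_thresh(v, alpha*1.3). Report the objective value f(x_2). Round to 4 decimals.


FISTA on f(x) = 5*x^2 + 1*x + 1.3*|x|
L = 10, alpha = 0.0643
Iteration 1: beta = 0.0, y = 2.159 + 0.0*(2.159 - 2.159) = 2.159
  grad(y) = 22.59, v = y - alpha*grad = 0.7065
  prox(v) = soft_thresh(0.7065, 0.0836) = 0.6229
Iteration 2: beta = 0.3333, y = 0.6229 + 0.3333*(0.6229 - 2.159) = 0.1108
  grad(y) = 2.1083, v = y - alpha*grad = -0.0247
  prox(v) = soft_thresh(-0.0247, 0.0836) = 0.0
f(x_2) = 5*0.0^2 + 1*0.0 + 1.3*|0.0| = 0.0


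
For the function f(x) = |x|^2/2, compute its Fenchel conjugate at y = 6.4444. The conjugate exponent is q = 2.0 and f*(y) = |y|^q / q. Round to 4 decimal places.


The conjugate exponent q satisfies 1/p + 1/q = 1.
p = 2, so q = 2/(2 - 1) = 2.0
|y|^q = 6.4444^2.0 = 41.5303
f*(6.4444) = 41.5303 / 2.0 = 20.7651


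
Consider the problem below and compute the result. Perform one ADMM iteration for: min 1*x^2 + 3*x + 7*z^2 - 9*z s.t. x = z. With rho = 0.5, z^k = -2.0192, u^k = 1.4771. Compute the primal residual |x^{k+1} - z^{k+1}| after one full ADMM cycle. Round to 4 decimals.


ADMM iteration with rho = 0.5, z^k = -2.0192, u^k = 1.4771
Step 1: x-update.
Minimize 1*x^2 + 3*x + (0.5/2)*(x + 2.0192 + 1.4771)^2
FOC: (2*1 + 0.5)*x = -3 + 0.5*(-2.0192 - 1.4771)
x^{k+1} = -1.8993
Step 2: z-update.
Minimize 7*z^2 - 9*z + (0.5/2)*(-1.8993 - z + 1.4771)^2
FOC: (2*7 + 0.5)*z = 9 + 0.5*(-1.8993 + 1.4771)
z^{k+1} = 0.6061
Step 3: u-update.
u^{k+1} = 1.4771 - 1.8993 - 0.6061 = -1.0283
Step 4: Primal residual = |-1.8993 - 0.6061| = 2.5054


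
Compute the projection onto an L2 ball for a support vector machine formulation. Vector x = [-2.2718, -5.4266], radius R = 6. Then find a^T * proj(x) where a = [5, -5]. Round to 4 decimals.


Step 1: Compute ||x|| (intermediates to 6 decimals).
||x|| = sqrt((-2.2718)^2 + (-5.4266)^2) = 5.882947
Step 2: Project.
Since ||x|| <= R, proj = x (no scaling needed).
proj(x) = [-2.2718, -5.4266]
Step 3: Dot product.
a^T * proj(x) = 5*(-2.2718) - 5*(-5.4266) = 15.774


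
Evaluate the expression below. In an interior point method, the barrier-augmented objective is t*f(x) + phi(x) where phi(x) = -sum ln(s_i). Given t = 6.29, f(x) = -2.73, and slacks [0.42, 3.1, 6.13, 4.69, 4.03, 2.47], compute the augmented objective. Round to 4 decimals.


Step 1: Compute log-barrier.
ln values: [-0.8675, 1.1314, 1.8132, 1.5454, 1.3938, 0.9042]
phi = -(-0.8675 + 1.1314 + 1.8132 + 1.5454 + 1.3938 + 0.9042) = -5.9205
Step 2: Compute augmented objective.
t*f(x) = 6.29*-2.73 = -17.1717
Total = -17.1717 - 5.9205 = -23.0922


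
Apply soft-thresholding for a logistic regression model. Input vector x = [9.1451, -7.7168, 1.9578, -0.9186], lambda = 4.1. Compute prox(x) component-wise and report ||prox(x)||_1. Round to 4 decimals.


Soft-thresholding with lambda = 4.1:
prox(9.1451) = sign(9.1451)*max(|9.1451| - 4.1, 0) = 5.0451
prox(-7.7168) = sign(-7.7168)*max(|-7.7168| - 4.1, 0) = -3.6168
prox(1.9578) = sign(1.9578)*max(|1.9578| - 4.1, 0) = 0.0
prox(-0.9186) = sign(-0.9186)*max(|-0.9186| - 4.1, 0) = 0.0
prox(x) = [5.0451, -3.6168, 0.0, 0.0]
||prox(x)||_1 = 5.0451 + 3.6168 + 0.0 + 0.0 = 8.6619


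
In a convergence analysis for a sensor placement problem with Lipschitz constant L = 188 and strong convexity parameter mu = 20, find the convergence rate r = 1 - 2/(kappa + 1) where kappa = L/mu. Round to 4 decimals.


Step 1: Compute the condition number.
kappa = L/mu = 188/20 = 9.4
Step 2: Compute the convergence rate.
r = 1 - 2/(kappa + 1) = 1 - 2*mu/(L + mu) = (L - mu)/(L + mu) = 168/208 = 0.8077


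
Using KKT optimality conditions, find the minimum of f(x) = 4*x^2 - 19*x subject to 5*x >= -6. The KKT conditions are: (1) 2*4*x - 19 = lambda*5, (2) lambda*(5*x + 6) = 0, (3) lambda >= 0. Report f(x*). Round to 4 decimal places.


Step 1: Try lambda = 0 (constraint inactive).
Stationarity: 2*4*x - 19 = 0
x* = 19/(2*4) = 2.375
Check constraint: 5*2.375 = 11.875 >= -6 -- satisfied.
Step 2: Compute optimal value.
f(x*) = 4*2.375^2 - 19*2.375 = -22.5625


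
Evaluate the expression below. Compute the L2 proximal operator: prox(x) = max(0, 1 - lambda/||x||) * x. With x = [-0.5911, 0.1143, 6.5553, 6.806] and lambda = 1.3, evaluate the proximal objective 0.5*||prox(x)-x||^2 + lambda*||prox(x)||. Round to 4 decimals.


Step 1: Compute ||x||.
||x|| = 9.4687
Step 2: Compute scaling factor.
scale = max(0, 1 - 1.3/9.4687) = 0.8627
Step 3: prox(x) = [-0.5099, 0.0986, 5.6553, 5.8716]
||prox(x)|| = 8.1687
Step 4: Proximal objective.
0.5*||prox-x||^2 = 0.845
lambda*||prox|| = 10.6193
Total = 11.4643


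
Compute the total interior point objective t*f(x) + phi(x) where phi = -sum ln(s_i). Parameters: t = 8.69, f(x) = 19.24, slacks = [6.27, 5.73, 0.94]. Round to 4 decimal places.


Step 1: Compute log-barrier.
ln values: [1.8358, 1.7457, -0.0619]
phi = -(1.8358 + 1.7457 - 0.0619) = -3.5196
Step 2: Compute augmented objective.
t*f(x) = 8.69*19.24 = 167.1956
Total = 167.1956 - 3.5196 = 163.676


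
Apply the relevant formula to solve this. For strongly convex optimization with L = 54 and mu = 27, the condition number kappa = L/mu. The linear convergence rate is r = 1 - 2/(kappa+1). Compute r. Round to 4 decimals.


Step 1: Compute the condition number.
kappa = L/mu = 54/27 = 2.0
Step 2: Compute the convergence rate.
r = 1 - 2/(kappa + 1) = 1 - 2*mu/(L + mu) = (L - mu)/(L + mu) = 27/81 = 0.3333


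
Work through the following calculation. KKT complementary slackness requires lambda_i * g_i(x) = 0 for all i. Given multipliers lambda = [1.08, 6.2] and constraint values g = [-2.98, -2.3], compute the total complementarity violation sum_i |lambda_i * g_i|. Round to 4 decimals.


KKT complementary slackness check:
lambda_1 * g_1 = 1.08 * -2.98 = -3.2184
lambda_2 * g_2 = 6.2 * -2.3 = -14.26
Total violation = 3.2184 + 14.26 = 17.4784


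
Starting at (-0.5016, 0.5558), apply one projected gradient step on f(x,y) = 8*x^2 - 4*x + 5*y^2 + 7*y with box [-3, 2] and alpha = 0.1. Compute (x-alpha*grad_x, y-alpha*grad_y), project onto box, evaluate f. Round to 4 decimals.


Step 1: Compute gradient at (-0.5016, 0.5558).
grad_x = 2*8*-0.5016 - 4 = -12.0256
grad_y = 2*5*0.5558 + 7 = 12.558
Step 2: Gradient step.
x_raw = -0.5016 - 0.1*-12.0256 = 0.701
y_raw = 0.5558 - 0.1*12.558 = -0.7
Step 3: Project onto [-3, 2].
x_proj = clip(0.701) = 0.701
y_proj = clip(-0.7) = -0.7
Step 4: Evaluate f.
f(0.701, -0.7) = -1.3231


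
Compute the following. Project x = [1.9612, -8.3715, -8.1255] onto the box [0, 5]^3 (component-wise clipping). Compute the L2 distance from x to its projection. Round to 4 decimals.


Project each component onto [0, 5].
clip(1.9612) = 1.9612, clip(-8.3715) = 0.0, clip(-8.1255) = 0.0
Projection = [1.9612, 0.0, 0.0]
Squared diffs: [0.0, 70.082, 66.0238]
Distance = sqrt(136.1058) = 11.6664


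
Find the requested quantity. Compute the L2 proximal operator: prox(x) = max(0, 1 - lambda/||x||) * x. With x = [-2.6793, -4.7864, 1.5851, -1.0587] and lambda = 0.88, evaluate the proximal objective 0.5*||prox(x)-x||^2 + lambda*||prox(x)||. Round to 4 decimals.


Step 1: Compute ||x||.
||x|| = 5.807
Step 2: Compute scaling factor.
scale = max(0, 1 - 0.88/5.807) = 0.8485
Step 3: prox(x) = [-2.2733, -4.0611, 1.3449, -0.8983]
||prox(x)|| = 4.927
Step 4: Proximal objective.
0.5*||prox-x||^2 = 0.3872
lambda*||prox|| = 4.3358
Total = 4.723


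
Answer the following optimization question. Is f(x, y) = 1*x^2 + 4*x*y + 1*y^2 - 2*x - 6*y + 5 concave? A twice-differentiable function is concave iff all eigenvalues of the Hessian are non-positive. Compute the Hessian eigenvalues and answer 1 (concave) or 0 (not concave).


The Hessian of f(x,y) = 1*x^2 + 4*x*y + 1*y^2 - 2*x - 6*y + 5 is:
H = [[2, 4], [4, 2]]
Trace = 2 + 2 = 4
Determinant = 2*2 - (4)^2 = -12
Discriminant = (4)^2 - 4*-12 = 64.0
Eigenvalues: lambda_1 = -2.0, lambda_2 = 6.0
The function is not concave.

0


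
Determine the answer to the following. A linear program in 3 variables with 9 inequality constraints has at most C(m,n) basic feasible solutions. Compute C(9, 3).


Each vertex corresponds to some choice of n active constraints out of m, so the number of vertices is at most C(m, n) = m! / (n!(m-n)!).
m = 9, n = 3
Numerator: 9 * 8 * 7
Denominator: 3! = 6
C(9, 3) = 84


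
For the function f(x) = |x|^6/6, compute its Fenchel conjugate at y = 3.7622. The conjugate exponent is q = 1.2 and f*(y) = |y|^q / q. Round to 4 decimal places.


The conjugate exponent q satisfies 1/p + 1/q = 1.
p = 6, so q = 6/(6 - 1) = 1.2
|y|^q = 3.7622^1.2 = 4.9038
f*(3.7622) = 4.9038 / 1.2 = 4.0865


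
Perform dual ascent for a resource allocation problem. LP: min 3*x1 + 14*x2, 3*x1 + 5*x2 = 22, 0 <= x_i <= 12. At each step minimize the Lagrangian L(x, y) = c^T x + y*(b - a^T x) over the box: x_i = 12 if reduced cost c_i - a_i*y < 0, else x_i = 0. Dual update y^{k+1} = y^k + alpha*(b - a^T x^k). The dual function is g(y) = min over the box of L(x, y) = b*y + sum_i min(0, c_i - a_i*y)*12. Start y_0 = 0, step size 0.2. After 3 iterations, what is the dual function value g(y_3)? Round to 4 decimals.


Dual ascent for LP: min 3*x1 + 14*x2, 3*x1 + 5*x2 = 22, 0 <= x_i <= 12
Step 1: y^k = 0.0, reduced costs: (3.0, 14.0)
  x^k = (0.0, 0.0), subgradient = b - a^T x = 22.0
  y^{k+1} = 0.0 + 0.2*22.0 = 4.4
Step 2: y^k = 4.4, reduced costs: (-10.2, -8.0)
  x^k = (12.0, 12.0), subgradient = b - a^T x = -74.0
  y^{k+1} = 4.4 + 0.2*-74.0 = -10.4
Step 3: y^k = -10.4, reduced costs: (34.2, 66.0)
  x^k = (0.0, 0.0), subgradient = b - a^T x = 22.0
  y^{k+1} = -10.4 + 0.2*22.0 = -6.0
Dual objective at y_3 = -6.0: reduced costs (21.0, 44.0), box minimizer x = (0.0, 0.0)
g(y_3) = b*y + (c1 - a1*y)*x1 + (c2 - a2*y)*x2 = 22*(-6.0) + 21.0*0.0 + 44.0*0.0 = -132.0 + 0.0 + 0.0 = -132.0


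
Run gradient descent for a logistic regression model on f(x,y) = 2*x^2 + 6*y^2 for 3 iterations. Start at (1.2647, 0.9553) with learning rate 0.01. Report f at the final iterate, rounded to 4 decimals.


Gradient descent on f(x,y) = 2*x^2 + 6*y^2.
Starting point: (1.2647, 0.9553), alpha = 0.01
Step 1: grad_x = 2*2*1.2647 = 5.0588, grad_y = 2*6*0.9553 = 11.4636
  x_1 = 1.2647 - 0.01*5.0588 = 1.2141
  y_1 = 0.9553 - 0.01*11.4636 = 0.8407
Step 2: grad_x = 2*2*1.2141 = 4.8564, grad_y = 2*6*0.8407 = 10.088
  x_2 = 1.2141 - 0.01*4.8564 = 1.1655
  y_2 = 0.8407 - 0.01*10.088 = 0.7398
Step 3: grad_x = 2*2*1.1655 = 4.6622, grad_y = 2*6*0.7398 = 8.8774
  x_3 = 1.1655 - 0.01*4.6622 = 1.1189
  y_3 = 0.7398 - 0.01*8.8774 = 0.651
f(1.1189, 0.651) = 2*1.1189^2 + 6*0.651^2 = 5.0469


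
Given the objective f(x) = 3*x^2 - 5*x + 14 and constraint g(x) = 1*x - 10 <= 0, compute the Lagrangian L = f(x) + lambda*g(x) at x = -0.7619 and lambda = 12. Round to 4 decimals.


Step 1: Evaluate f(x).
f(-0.7619) = 3*(-0.7619)^2 - 5*(-0.7619) + 14 = 19.551
Step 2: Evaluate g(x).
g(-0.7619) = 1*-0.7619 - 10 = -10.7619
Step 3: Compute Lagrangian.
L = 19.551 + 12*-10.7619 = -109.5918


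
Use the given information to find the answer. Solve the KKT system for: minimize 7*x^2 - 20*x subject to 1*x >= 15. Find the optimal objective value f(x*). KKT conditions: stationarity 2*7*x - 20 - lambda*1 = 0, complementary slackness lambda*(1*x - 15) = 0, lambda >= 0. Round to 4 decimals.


Step 1: Try lambda = 0 (constraint inactive).
x_unc = 20/(2*7) = 1.4286
Check: 1*1.4286 = 1.4286 < 15 -- violated!
Step 2: Constraint must be active: 1*x = 15
x* = 15/1 = 15.0
lambda = (2*7*15.0 - 20)/1 = 190.0
Step 3: Compute optimal value.
f(x*) = 7*15.0^2 - 20*15.0 = 1275.0


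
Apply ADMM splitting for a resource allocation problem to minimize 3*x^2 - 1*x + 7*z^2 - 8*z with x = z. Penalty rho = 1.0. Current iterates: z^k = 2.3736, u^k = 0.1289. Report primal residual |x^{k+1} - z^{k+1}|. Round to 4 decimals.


ADMM iteration with rho = 1.0, z^k = 2.3736, u^k = 0.1289
Step 1: x-update.
Minimize 3*x^2 - 1*x + (1.0/2)*(x - 2.3736 + 0.1289)^2
FOC: (2*3 + 1.0)*x = 1 + 1.0*(2.3736 - 0.1289)
x^{k+1} = 0.4635
Step 2: z-update.
Minimize 7*z^2 - 8*z + (1.0/2)*(0.4635 - z + 0.1289)^2
FOC: (2*7 + 1.0)*z = 8 + 1.0*(0.4635 + 0.1289)
z^{k+1} = 0.5728
Step 3: u-update.
u^{k+1} = 0.1289 + 0.4635 - 0.5728 = 0.0196
Step 4: Primal residual = |0.4635 - 0.5728| = 0.1093


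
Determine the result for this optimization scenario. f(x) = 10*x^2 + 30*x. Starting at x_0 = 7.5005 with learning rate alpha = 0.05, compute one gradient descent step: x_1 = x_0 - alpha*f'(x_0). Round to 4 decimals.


We compute the gradient at x_0 and apply the update.
f'(x) = 20*x + 30
f'(7.5005) = 20*7.5005 + 30 = 180.01
x_1 = 7.5005 - 0.05*180.01 = -1.5


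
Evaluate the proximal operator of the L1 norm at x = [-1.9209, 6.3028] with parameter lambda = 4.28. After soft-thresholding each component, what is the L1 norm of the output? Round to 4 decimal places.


Soft-thresholding with lambda = 4.28:
prox(-1.9209) = sign(-1.9209)*max(|-1.9209| - 4.28, 0) = 0.0
prox(6.3028) = sign(6.3028)*max(|6.3028| - 4.28, 0) = 2.0228
prox(x) = [0.0, 2.0228]
||prox(x)||_1 = 0.0 + 2.0228 = 2.0228


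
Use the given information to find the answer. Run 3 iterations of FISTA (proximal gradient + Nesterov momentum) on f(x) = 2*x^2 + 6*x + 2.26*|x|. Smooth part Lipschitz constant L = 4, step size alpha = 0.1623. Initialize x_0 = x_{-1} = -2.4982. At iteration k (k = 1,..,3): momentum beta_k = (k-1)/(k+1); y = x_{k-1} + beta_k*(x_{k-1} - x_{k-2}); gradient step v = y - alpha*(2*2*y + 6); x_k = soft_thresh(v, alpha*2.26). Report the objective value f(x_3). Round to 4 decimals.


FISTA on f(x) = 2*x^2 + 6*x + 2.26*|x|
L = 4, alpha = 0.1623
Iteration 1: beta = 0.0, y = -2.4982 + 0.0*(-2.4982 + 2.4982) = -2.4982
  grad(y) = -3.9928, v = y - alpha*grad = -1.8502
  prox(v) = soft_thresh(-1.8502, 0.3668) = -1.4834
Iteration 2: beta = 0.3333, y = -1.4834 + 0.3333*(-1.4834 + 2.4982) = -1.1451
  grad(y) = 1.4196, v = y - alpha*grad = -1.3755
  prox(v) = soft_thresh(-1.3755, 0.3668) = -1.0087
Iteration 3: beta = 0.5, y = -1.0087 + 0.5*(-1.0087 + 1.4834) = -0.7714
  grad(y) = 2.9145, v = y - alpha*grad = -1.2444
  prox(v) = soft_thresh(-1.2444, 0.3668) = -0.8776
f(x_3) = 2*(-0.8776)^2 + 6*(-0.8776) + 2.26*|-0.8776| = -1.7419


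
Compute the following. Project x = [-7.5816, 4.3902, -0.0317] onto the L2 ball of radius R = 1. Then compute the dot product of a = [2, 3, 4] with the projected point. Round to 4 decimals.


Step 1: Compute ||x|| (intermediates to 6 decimals).
||x|| = sqrt((-7.5816)^2 + 4.3902^2 + (-0.0317)^2) = 8.761023
Step 2: Project.
Since ||x|| > R, scale = R/||x|| = 1/8.761023 = 0.114142, proj(x) = scale * x
proj(x) = [-0.865379, 0.501106, -0.003618]
Step 3: Dot product.
a^T * proj(x) = 2*(-0.865379) + 3*0.501106 + 4*(-0.003618) = -0.2419


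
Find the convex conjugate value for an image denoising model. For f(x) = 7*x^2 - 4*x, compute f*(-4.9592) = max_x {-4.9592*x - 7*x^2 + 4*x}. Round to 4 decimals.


f*(y) = sup_x {y*x - a*x^2 - b*x} = sup_x {(y-b)*x - a*x^2}
FOC: (y - b) - 2a*x = 0 => x* = (y - b)/(2a)
x* = (-4.9592 + 4)/(2*7) = -0.0685
f*(-4.9592) = (y-b)^2/(4a) = (-4.9592 + 4)^2/(4*7)
= 0.9201/28 = 0.0329


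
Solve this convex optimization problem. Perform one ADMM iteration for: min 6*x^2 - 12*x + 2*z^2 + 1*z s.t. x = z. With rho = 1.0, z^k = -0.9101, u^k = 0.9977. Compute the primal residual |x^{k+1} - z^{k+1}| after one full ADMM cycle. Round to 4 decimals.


ADMM iteration with rho = 1.0, z^k = -0.9101, u^k = 0.9977
Step 1: x-update.
Minimize 6*x^2 - 12*x + (1.0/2)*(x + 0.9101 + 0.9977)^2
FOC: (2*6 + 1.0)*x = 12 + 1.0*(-0.9101 - 0.9977)
x^{k+1} = 0.7763
Step 2: z-update.
Minimize 2*z^2 + 1*z + (1.0/2)*(0.7763 - z + 0.9977)^2
FOC: (2*2 + 1.0)*z = -1 + 1.0*(0.7763 + 0.9977)
z^{k+1} = 0.1548
Step 3: u-update.
u^{k+1} = 0.9977 + 0.7763 - 0.1548 = 1.6192
Step 4: Primal residual = |0.7763 - 0.1548| = 0.6215


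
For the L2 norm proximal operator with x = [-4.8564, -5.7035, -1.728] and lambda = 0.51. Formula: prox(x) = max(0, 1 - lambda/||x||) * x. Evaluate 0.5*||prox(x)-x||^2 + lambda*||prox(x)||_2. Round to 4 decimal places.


Step 1: Compute ||x||.
||x|| = 7.6877
Step 2: Compute scaling factor.
scale = max(0, 1 - 0.51/7.6877) = 0.9337
Step 3: prox(x) = [-4.5342, -5.3251, -1.6134]
||prox(x)|| = 7.1777
Step 4: Proximal objective.
0.5*||prox-x||^2 = 0.1301
lambda*||prox|| = 3.6606
Total = 3.7907


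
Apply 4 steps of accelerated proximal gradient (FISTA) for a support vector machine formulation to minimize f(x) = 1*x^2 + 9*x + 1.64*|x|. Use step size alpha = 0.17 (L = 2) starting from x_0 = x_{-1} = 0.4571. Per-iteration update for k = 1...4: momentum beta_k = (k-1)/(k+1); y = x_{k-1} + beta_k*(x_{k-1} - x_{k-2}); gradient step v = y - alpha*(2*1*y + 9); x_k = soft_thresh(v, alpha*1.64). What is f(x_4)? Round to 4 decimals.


FISTA on f(x) = 1*x^2 + 9*x + 1.64*|x|
L = 2, alpha = 0.17
Iteration 1: beta = 0.0, y = 0.4571 + 0.0*(0.4571 - 0.4571) = 0.4571
  grad(y) = 9.9142, v = y - alpha*grad = -1.2283
  prox(v) = soft_thresh(-1.2283, 0.2788) = -0.9495
Iteration 2: beta = 0.3333, y = -0.9495 + 0.3333*(-0.9495 - 0.4571) = -1.4184
  grad(y) = 6.1632, v = y - alpha*grad = -2.4661
  prox(v) = soft_thresh(-2.4661, 0.2788) = -2.1873
Iteration 3: beta = 0.5, y = -2.1873 + 0.5*(-2.1873 + 0.9495) = -2.8062
  grad(y) = 3.3875, v = y - alpha*grad = -3.3821
  prox(v) = soft_thresh(-3.3821, 0.2788) = -3.1033
Iteration 4: beta = 0.6, y = -3.1033 + 0.6*(-3.1033 + 2.1873) = -3.6529
  grad(y) = 1.6942, v = y - alpha*grad = -3.9409
  prox(v) = soft_thresh(-3.9409, 0.2788) = -3.6621
f(x_4) = 1*(-3.6621)^2 + 9*(-3.6621) + 1.64*|-3.6621| = -13.5421


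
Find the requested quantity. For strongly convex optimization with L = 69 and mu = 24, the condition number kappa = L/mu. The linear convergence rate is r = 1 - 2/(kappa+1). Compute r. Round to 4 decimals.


Step 1: Compute the condition number.
kappa = L/mu = 69/24 = 2.875
Step 2: Compute the convergence rate.
r = 1 - 2/(kappa + 1) = 1 - 2*mu/(L + mu) = (L - mu)/(L + mu) = 45/93 = 0.4839


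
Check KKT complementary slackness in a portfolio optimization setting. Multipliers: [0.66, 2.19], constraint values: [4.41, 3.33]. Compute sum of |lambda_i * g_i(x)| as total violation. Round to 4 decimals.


KKT complementary slackness check:
lambda_1 * g_1 = 0.66 * 4.41 = 2.9106
lambda_2 * g_2 = 2.19 * 3.33 = 7.2927
Total violation = 2.9106 + 7.2927 = 10.2033


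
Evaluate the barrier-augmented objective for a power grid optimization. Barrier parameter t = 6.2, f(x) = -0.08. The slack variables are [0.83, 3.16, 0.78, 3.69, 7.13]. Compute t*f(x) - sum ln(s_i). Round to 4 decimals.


Step 1: Compute log-barrier.
ln values: [-0.1863, 1.1506, -0.2485, 1.3056, 1.9643]
phi = -(-0.1863 + 1.1506 - 0.2485 + 1.3056 + 1.9643) = -3.9857
Step 2: Compute augmented objective.
t*f(x) = 6.2*-0.08 = -0.496
Total = -0.496 - 3.9857 = -4.4817


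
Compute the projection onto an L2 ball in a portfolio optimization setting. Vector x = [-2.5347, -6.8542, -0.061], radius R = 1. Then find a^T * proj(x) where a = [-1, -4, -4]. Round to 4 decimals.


Step 1: Compute ||x|| (intermediates to 6 decimals).
||x|| = sqrt((-2.5347)^2 + (-6.8542)^2 + (-0.061)^2) = 7.308111
Step 2: Project.
Since ||x|| > R, scale = R/||x|| = 1/7.308111 = 0.136834, proj(x) = scale * x
proj(x) = [-0.346833, -0.937888, -0.008347]
Step 3: Dot product.
a^T * proj(x) = -1*(-0.346833) - 4*(-0.937888) - 4*(-0.008347) = 4.1318


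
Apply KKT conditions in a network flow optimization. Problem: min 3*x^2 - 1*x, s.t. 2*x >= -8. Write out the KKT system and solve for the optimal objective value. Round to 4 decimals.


Step 1: Try lambda = 0 (constraint inactive).
Stationarity: 2*3*x - 1 = 0
x* = 1/(2*3) = 1/6 = 0.1667 (rounded; the exact value 1/6 is used below)
Check constraint: 2*0.1667 = 0.3334 >= -8 -- satisfied.
Step 2: Compute optimal value.
f(x*) = 3*(1/6)^2 - 1*(1/6) = -0.0833


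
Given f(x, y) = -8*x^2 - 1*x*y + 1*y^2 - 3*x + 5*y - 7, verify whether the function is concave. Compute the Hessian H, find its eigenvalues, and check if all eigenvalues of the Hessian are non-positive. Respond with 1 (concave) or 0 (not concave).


The Hessian of f(x,y) = -8*x^2 - 1*x*y + 1*y^2 - 3*x + 5*y - 7 is:
H = [[-16, -1], [-1, 2]]
Trace = -16 + 2 = -14
Determinant = -16*2 - (-1)^2 = -33
Discriminant = (-14)^2 - 4*-33 = 328.0
Eigenvalues: lambda_1 = -16.0554, lambda_2 = 2.0554
The function is not concave.

0


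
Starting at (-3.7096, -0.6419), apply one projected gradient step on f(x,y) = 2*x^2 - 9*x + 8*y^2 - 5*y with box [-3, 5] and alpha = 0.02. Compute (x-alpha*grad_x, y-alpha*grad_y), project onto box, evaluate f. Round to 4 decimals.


Step 1: Compute gradient at (-3.7096, -0.6419).
grad_x = 2*2*-3.7096 - 9 = -23.8384
grad_y = 2*8*-0.6419 - 5 = -15.2704
Step 2: Gradient step.
x_raw = -3.7096 - 0.02*-23.8384 = -3.2328
y_raw = -0.6419 - 0.02*-15.2704 = -0.3365
Step 3: Project onto [-3, 5].
x_proj = clip(-3.2328) = -3.0
y_proj = clip(-0.3365) = -0.3365
Step 4: Evaluate f.
f(-3.0, -0.3365) = 47.5883


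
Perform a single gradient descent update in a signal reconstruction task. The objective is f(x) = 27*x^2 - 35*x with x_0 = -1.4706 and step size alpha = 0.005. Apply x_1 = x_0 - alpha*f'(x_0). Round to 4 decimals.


We compute the gradient at x_0 and apply the update.
f'(x) = 54*x - 35
f'(-1.4706) = 54*-1.4706 - 35 = -114.4124
x_1 = -1.4706 - 0.005*-114.4124 = -0.8985


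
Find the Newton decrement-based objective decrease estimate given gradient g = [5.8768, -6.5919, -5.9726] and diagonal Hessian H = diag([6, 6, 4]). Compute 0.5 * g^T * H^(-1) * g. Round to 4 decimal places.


Step 1: H is diagonal, so H^(-1) * g = [0.9795, -1.0987, -1.4932].
Step 2: g^T H^(-1) g = sum_i g_i^2 / H_ii
  = (5.8768)^2/6 + (-6.5919)^2/6 + (-5.9726)^2/4
  = 5.7561 + 7.2422 + 8.918 = 21.9163
Step 3: Objective decrease = 0.5 * g^T H^(-1) g = 10.9582


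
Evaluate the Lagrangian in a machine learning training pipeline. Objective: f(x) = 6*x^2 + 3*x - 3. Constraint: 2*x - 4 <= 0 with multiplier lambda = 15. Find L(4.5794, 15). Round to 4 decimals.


Step 1: Evaluate f(x).
f(4.5794) = 6*4.5794^2 + 3*4.5794 - 3 = 136.5636
Step 2: Evaluate g(x).
g(4.5794) = 2*4.5794 - 4 = 5.1588
Step 3: Compute Lagrangian.
L = 136.5636 + 15*5.1588 = 213.9456


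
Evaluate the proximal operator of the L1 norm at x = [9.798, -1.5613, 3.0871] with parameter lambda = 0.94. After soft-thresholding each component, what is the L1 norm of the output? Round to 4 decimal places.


Soft-thresholding with lambda = 0.94:
prox(9.798) = sign(9.798)*max(|9.798| - 0.94, 0) = 8.858
prox(-1.5613) = sign(-1.5613)*max(|-1.5613| - 0.94, 0) = -0.6213
prox(3.0871) = sign(3.0871)*max(|3.0871| - 0.94, 0) = 2.1471
prox(x) = [8.858, -0.6213, 2.1471]
||prox(x)||_1 = 8.858 + 0.6213 + 2.1471 = 11.6264


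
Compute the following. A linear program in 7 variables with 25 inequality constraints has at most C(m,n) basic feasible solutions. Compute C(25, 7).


Each vertex corresponds to some choice of n active constraints out of m, so the number of vertices is at most C(m, n) = m! / (n!(m-n)!).
m = 25, n = 7
Numerator: 25 * 24 * 23 * 22 * 21 * 20 * 19
Denominator: 7! = 5040
C(25, 7) = 480700


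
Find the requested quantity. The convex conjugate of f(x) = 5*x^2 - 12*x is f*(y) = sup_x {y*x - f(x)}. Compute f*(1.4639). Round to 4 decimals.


f*(y) = sup_x {y*x - a*x^2 - b*x} = sup_x {(y-b)*x - a*x^2}
FOC: (y - b) - 2a*x = 0 => x* = (y - b)/(2a)
x* = (1.4639 + 12)/(2*5) = 1.3464
f*(1.4639) = (y-b)^2/(4a) = (1.4639 + 12)^2/(4*5)
= 181.2766/20 = 9.0638


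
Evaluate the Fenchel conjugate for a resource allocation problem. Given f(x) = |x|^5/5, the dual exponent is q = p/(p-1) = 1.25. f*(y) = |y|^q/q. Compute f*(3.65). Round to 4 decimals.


The conjugate exponent q satisfies 1/p + 1/q = 1.
p = 5, so q = 5/(5 - 1) = 1.25
|y|^q = 3.65^1.25 = 5.0451
f*(3.65) = 5.0451 / 1.25 = 4.036


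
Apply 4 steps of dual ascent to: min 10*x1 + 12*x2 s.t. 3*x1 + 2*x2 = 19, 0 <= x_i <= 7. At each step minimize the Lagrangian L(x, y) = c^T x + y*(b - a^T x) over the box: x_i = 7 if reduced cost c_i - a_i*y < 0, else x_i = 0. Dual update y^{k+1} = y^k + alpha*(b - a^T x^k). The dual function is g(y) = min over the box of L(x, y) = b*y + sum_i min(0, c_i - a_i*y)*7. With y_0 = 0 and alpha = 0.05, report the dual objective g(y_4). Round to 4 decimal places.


Dual ascent for LP: min 10*x1 + 12*x2, 3*x1 + 2*x2 = 19, 0 <= x_i <= 7
Step 1: y^k = 0.0, reduced costs: (10.0, 12.0)
  x^k = (0.0, 0.0), subgradient = b - a^T x = 19.0
  y^{k+1} = 0.0 + 0.05*19.0 = 0.95
Step 2: y^k = 0.95, reduced costs: (7.15, 10.1)
  x^k = (0.0, 0.0), subgradient = b - a^T x = 19.0
  y^{k+1} = 0.95 + 0.05*19.0 = 1.9
Step 3: y^k = 1.9, reduced costs: (4.3, 8.2)
  x^k = (0.0, 0.0), subgradient = b - a^T x = 19.0
  y^{k+1} = 1.9 + 0.05*19.0 = 2.85
Step 4: y^k = 2.85, reduced costs: (1.45, 6.3)
  x^k = (0.0, 0.0), subgradient = b - a^T x = 19.0
  y^{k+1} = 2.85 + 0.05*19.0 = 3.8
Dual objective at y_4 = 3.8: reduced costs (-1.4, 4.4), box minimizer x = (7.0, 0.0)
g(y_4) = b*y + (c1 - a1*y)*x1 + (c2 - a2*y)*x2 = 19*3.8 + (-1.4)*7.0 + 4.4*0.0 = 72.2 - 9.8 + 0.0 = 62.4


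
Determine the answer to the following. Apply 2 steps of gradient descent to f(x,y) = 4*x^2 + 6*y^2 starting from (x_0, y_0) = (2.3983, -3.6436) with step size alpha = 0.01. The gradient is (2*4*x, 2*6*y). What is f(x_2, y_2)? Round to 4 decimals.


Gradient descent on f(x,y) = 4*x^2 + 6*y^2.
Starting point: (2.3983, -3.6436), alpha = 0.01
Step 1: grad_x = 2*4*2.3983 = 19.1864, grad_y = 2*6*-3.6436 = -43.7232
  x_1 = 2.3983 - 0.01*19.1864 = 2.2064
  y_1 = -3.6436 - 0.01*-43.7232 = -3.2064
Step 2: grad_x = 2*4*2.2064 = 17.6515, grad_y = 2*6*-3.2064 = -38.4764
  x_2 = 2.2064 - 0.01*17.6515 = 2.0299
  y_2 = -3.2064 - 0.01*-38.4764 = -2.8216
f(2.0299, -2.8216) = 4*2.0299^2 + 6*(-2.8216)^2 = 64.251


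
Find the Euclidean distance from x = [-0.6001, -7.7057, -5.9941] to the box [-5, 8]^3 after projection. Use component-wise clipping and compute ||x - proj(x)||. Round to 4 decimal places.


Project each component onto [-5, 8].
clip(-0.6001) = -0.6001, clip(-7.7057) = -5.0, clip(-5.9941) = -5.0
Projection = [-0.6001, -5.0, -5.0]
Squared diffs: [0.0, 7.3208, 0.9882]
Distance = sqrt(8.309) = 2.8825
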